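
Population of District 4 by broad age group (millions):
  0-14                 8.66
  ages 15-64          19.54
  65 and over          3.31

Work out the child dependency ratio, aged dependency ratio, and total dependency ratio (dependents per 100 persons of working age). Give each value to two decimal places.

Youth dependency ratio = 8.66 / 19.54 × 100 = 44.32
Old-age dependency ratio = 3.31 / 19.54 × 100 = 16.94
Total dependency ratio = (8.66 + 3.31) / 19.54 × 100 = 11.97 / 19.54 × 100 = 61.26

Youth dependency ratio: 44.32
Old-age dependency ratio: 16.94
Total dependency ratio: 61.26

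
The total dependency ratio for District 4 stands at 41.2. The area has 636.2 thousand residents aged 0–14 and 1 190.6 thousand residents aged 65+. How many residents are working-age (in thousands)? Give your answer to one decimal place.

Working-age: 4 434.0

Total dependency ratio = (youth + elderly) / working-age × 100
41.2 = (636.2 + 1 190.6) / W × 100
⇒ 4 434.0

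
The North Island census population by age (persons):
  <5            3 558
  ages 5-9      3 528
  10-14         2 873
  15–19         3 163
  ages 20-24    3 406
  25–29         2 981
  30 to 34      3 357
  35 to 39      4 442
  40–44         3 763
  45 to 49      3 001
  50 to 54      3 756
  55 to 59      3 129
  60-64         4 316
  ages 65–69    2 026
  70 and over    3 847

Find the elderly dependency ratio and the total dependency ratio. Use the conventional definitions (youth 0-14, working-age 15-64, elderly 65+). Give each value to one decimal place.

0–14: 3 558 + 3 528 + 2 873 = 9 959
15–64: 3 163 + 3 406 + 2 981 + 3 357 + 4 442 + 3 763 + 3 001 + 3 756 + 3 129 + 4 316 = 35 314
65+: 2 026 + 3 847 = 5 873
Old-age dependency ratio = 5 873 / 35 314 × 100 = 16.6
Total dependency ratio = (9 959 + 5 873) / 35 314 × 100 = 15 832 / 35 314 × 100 = 44.8

Old-age dependency ratio: 16.6
Total dependency ratio: 44.8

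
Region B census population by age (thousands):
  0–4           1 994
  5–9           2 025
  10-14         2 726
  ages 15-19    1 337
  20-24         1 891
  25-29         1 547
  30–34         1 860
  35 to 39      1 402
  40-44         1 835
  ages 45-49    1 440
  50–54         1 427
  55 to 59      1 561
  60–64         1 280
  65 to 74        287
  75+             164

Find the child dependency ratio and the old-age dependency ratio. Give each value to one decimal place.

0–14: 1 994 + 2 025 + 2 726 = 6 745
15–64: 1 337 + 1 891 + 1 547 + 1 860 + 1 402 + 1 835 + 1 440 + 1 427 + 1 561 + 1 280 = 15 580
65+: 287 + 164 = 451
Youth dependency ratio = 6 745 / 15 580 × 100 = 43.3
Old-age dependency ratio = 451 / 15 580 × 100 = 2.9

Youth dependency ratio: 43.3
Old-age dependency ratio: 2.9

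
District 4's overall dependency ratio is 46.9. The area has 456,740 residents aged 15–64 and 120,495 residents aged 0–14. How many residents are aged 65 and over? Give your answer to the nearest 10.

Aged 65 and over: 93,720

Total dependency ratio = (youth + elderly) / working-age × 100
46.9 = (120,495 + E) / 456,740 × 100
⇒ 93,720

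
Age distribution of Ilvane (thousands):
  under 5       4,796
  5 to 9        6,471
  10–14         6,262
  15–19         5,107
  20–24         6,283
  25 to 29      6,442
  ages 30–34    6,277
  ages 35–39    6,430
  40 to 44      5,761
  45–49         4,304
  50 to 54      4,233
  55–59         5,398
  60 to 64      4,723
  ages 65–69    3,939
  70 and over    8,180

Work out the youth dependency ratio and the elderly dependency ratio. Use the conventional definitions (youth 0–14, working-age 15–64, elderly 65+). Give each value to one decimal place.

Youth dependency ratio: 31.9
Old-age dependency ratio: 22.1

0–14: 4,796 + 6,471 + 6,262 = 17,529
15–64: 5,107 + 6,283 + 6,442 + 6,277 + 6,430 + 5,761 + 4,304 + 4,233 + 5,398 + 4,723 = 54,958
65+: 3,939 + 8,180 = 12,119
Youth dependency ratio = 17,529 / 54,958 × 100 = 31.9
Old-age dependency ratio = 12,119 / 54,958 × 100 = 22.1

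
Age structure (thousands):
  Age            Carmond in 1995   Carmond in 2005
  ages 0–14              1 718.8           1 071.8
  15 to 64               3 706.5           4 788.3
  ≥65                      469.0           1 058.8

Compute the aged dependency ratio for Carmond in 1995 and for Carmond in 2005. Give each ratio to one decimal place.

Carmond in 1995: 12.7
Carmond in 2005: 22.1

Carmond in 1995: 469.0 / 3 706.5 × 100 = 12.7
Carmond in 2005: 1 058.8 / 4 788.3 × 100 = 22.1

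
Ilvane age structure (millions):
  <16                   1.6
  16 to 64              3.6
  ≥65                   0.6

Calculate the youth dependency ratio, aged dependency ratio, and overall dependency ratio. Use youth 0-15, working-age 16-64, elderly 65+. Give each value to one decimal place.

Youth dependency ratio = 1.6 / 3.6 × 100 = 44.4
Old-age dependency ratio = 0.6 / 3.6 × 100 = 16.7
Total dependency ratio = (1.6 + 0.6) / 3.6 × 100 = 2.2 / 3.6 × 100 = 61.1

Youth dependency ratio: 44.4
Old-age dependency ratio: 16.7
Total dependency ratio: 61.1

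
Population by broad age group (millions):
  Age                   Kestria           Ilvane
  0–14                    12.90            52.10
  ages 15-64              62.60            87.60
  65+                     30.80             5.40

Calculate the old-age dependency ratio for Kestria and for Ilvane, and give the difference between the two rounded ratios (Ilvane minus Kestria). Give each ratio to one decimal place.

Kestria: 49.2
Ilvane: 6.2
Difference: -43.0

Kestria: 30.80 / 62.60 × 100 = 49.2
Ilvane: 5.40 / 87.60 × 100 = 6.2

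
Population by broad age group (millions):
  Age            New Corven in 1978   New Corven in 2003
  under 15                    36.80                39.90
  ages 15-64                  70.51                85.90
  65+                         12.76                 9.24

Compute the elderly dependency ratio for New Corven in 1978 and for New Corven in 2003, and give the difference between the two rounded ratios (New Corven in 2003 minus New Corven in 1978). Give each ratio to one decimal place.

New Corven in 1978: 12.76 / 70.51 × 100 = 18.1
New Corven in 2003: 9.24 / 85.90 × 100 = 10.8

New Corven in 1978: 18.1
New Corven in 2003: 10.8
Difference: -7.3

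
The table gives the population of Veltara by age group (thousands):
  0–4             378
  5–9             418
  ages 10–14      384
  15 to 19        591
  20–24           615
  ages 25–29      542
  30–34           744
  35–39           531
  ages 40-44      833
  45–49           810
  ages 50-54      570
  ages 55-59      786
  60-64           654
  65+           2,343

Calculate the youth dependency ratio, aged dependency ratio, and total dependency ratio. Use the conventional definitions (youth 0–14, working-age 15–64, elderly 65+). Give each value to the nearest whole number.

Youth dependency ratio: 18
Old-age dependency ratio: 35
Total dependency ratio: 53

0–14: 378 + 418 + 384 = 1,180
15–64: 591 + 615 + 542 + 744 + 531 + 833 + 810 + 570 + 786 + 654 = 6,676
65+: 2,343
Youth dependency ratio = 1,180 / 6,676 × 100 = 18
Old-age dependency ratio = 2,343 / 6,676 × 100 = 35
Total dependency ratio = (1,180 + 2,343) / 6,676 × 100 = 3,523 / 6,676 × 100 = 53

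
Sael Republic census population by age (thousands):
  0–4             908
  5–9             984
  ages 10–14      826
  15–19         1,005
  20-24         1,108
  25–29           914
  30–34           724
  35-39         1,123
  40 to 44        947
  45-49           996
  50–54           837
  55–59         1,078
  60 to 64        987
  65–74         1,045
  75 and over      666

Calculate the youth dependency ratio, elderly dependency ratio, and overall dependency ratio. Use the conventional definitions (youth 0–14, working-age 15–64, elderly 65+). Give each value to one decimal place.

Youth dependency ratio: 28.0
Old-age dependency ratio: 17.6
Total dependency ratio: 45.6

0–14: 908 + 984 + 826 = 2,718
15–64: 1,005 + 1,108 + 914 + 724 + 1,123 + 947 + 996 + 837 + 1,078 + 987 = 9,719
65+: 1,045 + 666 = 1,711
Youth dependency ratio = 2,718 / 9,719 × 100 = 28.0
Old-age dependency ratio = 1,711 / 9,719 × 100 = 17.6
Total dependency ratio = (2,718 + 1,711) / 9,719 × 100 = 4,429 / 9,719 × 100 = 45.6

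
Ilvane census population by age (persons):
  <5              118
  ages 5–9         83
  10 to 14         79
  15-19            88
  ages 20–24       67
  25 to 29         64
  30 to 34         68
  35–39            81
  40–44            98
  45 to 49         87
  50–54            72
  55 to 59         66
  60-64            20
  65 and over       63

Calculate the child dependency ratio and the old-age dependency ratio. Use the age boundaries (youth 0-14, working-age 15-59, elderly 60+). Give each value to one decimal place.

Youth dependency ratio: 40.5
Old-age dependency ratio: 12.0

0–14: 118 + 83 + 79 = 280
15–59: 88 + 67 + 64 + 68 + 81 + 98 + 87 + 72 + 66 = 691
60+: 20 + 63 = 83
Youth dependency ratio = 280 / 691 × 100 = 40.5
Old-age dependency ratio = 83 / 691 × 100 = 12.0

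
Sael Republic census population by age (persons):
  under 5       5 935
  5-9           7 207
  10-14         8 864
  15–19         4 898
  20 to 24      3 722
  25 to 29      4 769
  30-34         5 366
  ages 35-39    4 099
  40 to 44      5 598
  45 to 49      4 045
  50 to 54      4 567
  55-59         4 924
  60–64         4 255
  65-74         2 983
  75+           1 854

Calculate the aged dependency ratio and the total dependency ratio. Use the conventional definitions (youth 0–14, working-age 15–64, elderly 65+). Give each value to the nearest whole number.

0–14: 5 935 + 7 207 + 8 864 = 22 006
15–64: 4 898 + 3 722 + 4 769 + 5 366 + 4 099 + 5 598 + 4 045 + 4 567 + 4 924 + 4 255 = 46 243
65+: 2 983 + 1 854 = 4 837
Old-age dependency ratio = 4 837 / 46 243 × 100 = 10
Total dependency ratio = (22 006 + 4 837) / 46 243 × 100 = 26 843 / 46 243 × 100 = 58

Old-age dependency ratio: 10
Total dependency ratio: 58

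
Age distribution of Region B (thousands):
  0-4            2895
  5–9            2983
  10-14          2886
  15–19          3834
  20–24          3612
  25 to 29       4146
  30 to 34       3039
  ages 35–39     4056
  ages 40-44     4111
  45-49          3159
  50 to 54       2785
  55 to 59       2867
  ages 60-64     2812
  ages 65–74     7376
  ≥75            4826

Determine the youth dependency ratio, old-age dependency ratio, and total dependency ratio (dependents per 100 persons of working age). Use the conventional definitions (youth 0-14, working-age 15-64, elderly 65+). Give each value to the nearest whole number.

0–14: 2895 + 2983 + 2886 = 8764
15–64: 3834 + 3612 + 4146 + 3039 + 4056 + 4111 + 3159 + 2785 + 2867 + 2812 = 34421
65+: 7376 + 4826 = 12202
Youth dependency ratio = 8764 / 34421 × 100 = 25
Old-age dependency ratio = 12202 / 34421 × 100 = 35
Total dependency ratio = (8764 + 12202) / 34421 × 100 = 20966 / 34421 × 100 = 61

Youth dependency ratio: 25
Old-age dependency ratio: 35
Total dependency ratio: 61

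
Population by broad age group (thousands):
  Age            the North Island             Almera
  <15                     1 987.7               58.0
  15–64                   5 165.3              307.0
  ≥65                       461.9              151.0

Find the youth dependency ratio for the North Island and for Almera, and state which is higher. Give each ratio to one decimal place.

the North Island: 38.5
Almera: 18.9
Higher: the North Island

the North Island: 1 987.7 / 5 165.3 × 100 = 38.5
Almera: 58.0 / 307.0 × 100 = 18.9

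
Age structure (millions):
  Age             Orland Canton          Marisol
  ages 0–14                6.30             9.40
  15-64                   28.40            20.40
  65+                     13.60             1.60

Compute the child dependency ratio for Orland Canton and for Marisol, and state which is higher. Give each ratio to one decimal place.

Orland Canton: 6.30 / 28.40 × 100 = 22.2
Marisol: 9.40 / 20.40 × 100 = 46.1

Orland Canton: 22.2
Marisol: 46.1
Higher: Marisol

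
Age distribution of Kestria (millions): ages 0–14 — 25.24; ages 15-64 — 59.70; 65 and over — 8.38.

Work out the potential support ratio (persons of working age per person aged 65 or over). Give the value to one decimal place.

Potential support ratio: 7.1

Potential support ratio = 59.70 / 8.38 = 7.1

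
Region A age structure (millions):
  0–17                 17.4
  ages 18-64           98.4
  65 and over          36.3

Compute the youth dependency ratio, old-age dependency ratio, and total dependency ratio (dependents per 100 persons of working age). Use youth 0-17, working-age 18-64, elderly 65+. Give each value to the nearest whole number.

Youth dependency ratio = 17.4 / 98.4 × 100 = 18
Old-age dependency ratio = 36.3 / 98.4 × 100 = 37
Total dependency ratio = (17.4 + 36.3) / 98.4 × 100 = 53.7 / 98.4 × 100 = 55

Youth dependency ratio: 18
Old-age dependency ratio: 37
Total dependency ratio: 55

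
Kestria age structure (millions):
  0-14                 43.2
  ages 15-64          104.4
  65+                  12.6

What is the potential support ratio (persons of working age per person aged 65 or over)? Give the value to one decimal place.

Potential support ratio: 8.3

Potential support ratio = 104.4 / 12.6 = 8.3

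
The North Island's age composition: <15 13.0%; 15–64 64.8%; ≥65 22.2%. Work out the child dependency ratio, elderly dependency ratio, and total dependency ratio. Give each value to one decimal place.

Youth dependency ratio: 20.1
Old-age dependency ratio: 34.3
Total dependency ratio: 54.3

Youth dependency ratio = 13.0 / 64.8 × 100 = 20.1
Old-age dependency ratio = 22.2 / 64.8 × 100 = 34.3
Total dependency ratio = (13.0 + 22.2) / 64.8 × 100 = 35.2 / 64.8 × 100 = 54.3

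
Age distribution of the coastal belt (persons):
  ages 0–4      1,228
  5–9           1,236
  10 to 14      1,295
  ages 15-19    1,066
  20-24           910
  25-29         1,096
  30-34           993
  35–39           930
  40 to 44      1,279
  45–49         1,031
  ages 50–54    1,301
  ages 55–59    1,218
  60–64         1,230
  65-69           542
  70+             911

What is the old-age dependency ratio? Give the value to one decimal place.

0–14: 1,228 + 1,236 + 1,295 = 3,759
15–64: 1,066 + 910 + 1,096 + 993 + 930 + 1,279 + 1,031 + 1,301 + 1,218 + 1,230 = 11,054
65+: 542 + 911 = 1,453
Old-age dependency ratio = 1,453 / 11,054 × 100 = 13.1

Old-age dependency ratio: 13.1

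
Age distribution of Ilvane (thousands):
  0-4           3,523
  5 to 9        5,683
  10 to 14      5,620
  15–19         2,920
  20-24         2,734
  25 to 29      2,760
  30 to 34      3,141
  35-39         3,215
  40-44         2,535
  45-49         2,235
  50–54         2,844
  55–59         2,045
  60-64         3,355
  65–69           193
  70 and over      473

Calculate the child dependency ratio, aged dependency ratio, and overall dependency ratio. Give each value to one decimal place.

0–14: 3,523 + 5,683 + 5,620 = 14,826
15–64: 2,920 + 2,734 + 2,760 + 3,141 + 3,215 + 2,535 + 2,235 + 2,844 + 2,045 + 3,355 = 27,784
65+: 193 + 473 = 666
Youth dependency ratio = 14,826 / 27,784 × 100 = 53.4
Old-age dependency ratio = 666 / 27,784 × 100 = 2.4
Total dependency ratio = (14,826 + 666) / 27,784 × 100 = 15,492 / 27,784 × 100 = 55.8

Youth dependency ratio: 53.4
Old-age dependency ratio: 2.4
Total dependency ratio: 55.8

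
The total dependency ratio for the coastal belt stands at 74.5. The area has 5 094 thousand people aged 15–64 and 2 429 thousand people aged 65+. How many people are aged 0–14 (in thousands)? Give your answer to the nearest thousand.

Total dependency ratio = (youth + elderly) / working-age × 100
74.5 = (Y + 2 429) / 5 094 × 100
⇒ 1 366

Aged 0–14: 1 366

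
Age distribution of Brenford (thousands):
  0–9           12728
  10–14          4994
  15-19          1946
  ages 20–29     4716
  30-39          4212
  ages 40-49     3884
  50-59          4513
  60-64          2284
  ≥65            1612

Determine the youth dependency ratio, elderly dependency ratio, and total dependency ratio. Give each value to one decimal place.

Youth dependency ratio: 82.2
Old-age dependency ratio: 7.5
Total dependency ratio: 89.7

0–14: 12728 + 4994 = 17722
15–64: 1946 + 4716 + 4212 + 3884 + 4513 + 2284 = 21555
65+: 1612
Youth dependency ratio = 17722 / 21555 × 100 = 82.2
Old-age dependency ratio = 1612 / 21555 × 100 = 7.5
Total dependency ratio = (17722 + 1612) / 21555 × 100 = 19334 / 21555 × 100 = 89.7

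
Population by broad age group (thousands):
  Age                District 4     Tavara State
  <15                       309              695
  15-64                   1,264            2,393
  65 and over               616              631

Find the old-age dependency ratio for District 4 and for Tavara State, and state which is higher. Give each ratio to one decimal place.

District 4: 48.7
Tavara State: 26.4
Higher: District 4

District 4: 616 / 1,264 × 100 = 48.7
Tavara State: 631 / 2,393 × 100 = 26.4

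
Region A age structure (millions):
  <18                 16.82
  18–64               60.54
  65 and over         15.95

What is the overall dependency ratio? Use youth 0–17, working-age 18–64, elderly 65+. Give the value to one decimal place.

Total dependency ratio = (16.82 + 15.95) / 60.54 × 100 = 32.77 / 60.54 × 100 = 54.1

Total dependency ratio: 54.1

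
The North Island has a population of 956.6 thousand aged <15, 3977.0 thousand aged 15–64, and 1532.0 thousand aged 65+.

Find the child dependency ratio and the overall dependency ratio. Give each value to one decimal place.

Youth dependency ratio = 956.6 / 3977.0 × 100 = 24.1
Total dependency ratio = (956.6 + 1532.0) / 3977.0 × 100 = 2488.6 / 3977.0 × 100 = 62.6

Youth dependency ratio: 24.1
Total dependency ratio: 62.6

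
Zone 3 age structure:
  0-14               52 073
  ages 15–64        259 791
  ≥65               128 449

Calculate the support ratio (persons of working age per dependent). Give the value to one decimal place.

Support ratio = 259 791 / (52 073 + 128 449) = 259 791 / 180 522 = 1.4

Support ratio: 1.4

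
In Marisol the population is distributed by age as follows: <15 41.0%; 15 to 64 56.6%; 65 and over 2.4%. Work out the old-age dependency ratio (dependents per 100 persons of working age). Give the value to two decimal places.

Old-age dependency ratio = 2.4 / 56.6 × 100 = 4.24

Old-age dependency ratio: 4.24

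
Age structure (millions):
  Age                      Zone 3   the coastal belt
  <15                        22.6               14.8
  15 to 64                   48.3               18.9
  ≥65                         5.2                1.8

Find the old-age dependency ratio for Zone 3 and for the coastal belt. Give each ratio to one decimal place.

Zone 3: 10.8
the coastal belt: 9.5

Zone 3: 5.2 / 48.3 × 100 = 10.8
the coastal belt: 1.8 / 18.9 × 100 = 9.5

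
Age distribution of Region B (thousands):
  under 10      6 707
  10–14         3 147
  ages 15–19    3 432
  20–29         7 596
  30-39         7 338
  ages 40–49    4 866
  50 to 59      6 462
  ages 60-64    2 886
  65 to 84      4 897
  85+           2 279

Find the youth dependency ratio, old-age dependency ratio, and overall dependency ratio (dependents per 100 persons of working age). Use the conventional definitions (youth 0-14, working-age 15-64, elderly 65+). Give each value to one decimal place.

0–14: 6 707 + 3 147 = 9 854
15–64: 3 432 + 7 596 + 7 338 + 4 866 + 6 462 + 2 886 = 32 580
65+: 4 897 + 2 279 = 7 176
Youth dependency ratio = 9 854 / 32 580 × 100 = 30.2
Old-age dependency ratio = 7 176 / 32 580 × 100 = 22.0
Total dependency ratio = (9 854 + 7 176) / 32 580 × 100 = 17 030 / 32 580 × 100 = 52.3

Youth dependency ratio: 30.2
Old-age dependency ratio: 22.0
Total dependency ratio: 52.3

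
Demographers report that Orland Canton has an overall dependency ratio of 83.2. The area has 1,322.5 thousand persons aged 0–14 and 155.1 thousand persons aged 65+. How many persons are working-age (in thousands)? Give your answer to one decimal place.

Working-age: 1,776.0

Total dependency ratio = (youth + elderly) / working-age × 100
83.2 = (1,322.5 + 155.1) / W × 100
⇒ 1,776.0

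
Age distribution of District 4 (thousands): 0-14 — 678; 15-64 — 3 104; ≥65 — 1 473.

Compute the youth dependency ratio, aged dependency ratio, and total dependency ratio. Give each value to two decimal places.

Youth dependency ratio = 678 / 3 104 × 100 = 21.84
Old-age dependency ratio = 1 473 / 3 104 × 100 = 47.45
Total dependency ratio = (678 + 1 473) / 3 104 × 100 = 2 151 / 3 104 × 100 = 69.30

Youth dependency ratio: 21.84
Old-age dependency ratio: 47.45
Total dependency ratio: 69.30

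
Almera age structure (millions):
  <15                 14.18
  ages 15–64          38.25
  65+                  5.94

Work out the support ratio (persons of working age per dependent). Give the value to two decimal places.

Support ratio = 38.25 / (14.18 + 5.94) = 38.25 / 20.12 = 1.90

Support ratio: 1.90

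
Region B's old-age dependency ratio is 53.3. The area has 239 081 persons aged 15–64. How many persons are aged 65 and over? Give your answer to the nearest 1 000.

Aged 65 and over: 127 000

Old-age dependency ratio = elderly / working-age × 100
53.3 = E / 239 081 × 100
⇒ 127 000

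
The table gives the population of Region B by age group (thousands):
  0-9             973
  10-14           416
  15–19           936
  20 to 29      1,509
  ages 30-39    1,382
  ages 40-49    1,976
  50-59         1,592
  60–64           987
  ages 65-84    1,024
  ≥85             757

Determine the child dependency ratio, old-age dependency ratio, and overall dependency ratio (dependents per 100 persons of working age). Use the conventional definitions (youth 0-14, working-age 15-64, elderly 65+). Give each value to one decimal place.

Youth dependency ratio: 16.6
Old-age dependency ratio: 21.2
Total dependency ratio: 37.8

0–14: 973 + 416 = 1,389
15–64: 936 + 1,509 + 1,382 + 1,976 + 1,592 + 987 = 8,382
65+: 1,024 + 757 = 1,781
Youth dependency ratio = 1,389 / 8,382 × 100 = 16.6
Old-age dependency ratio = 1,781 / 8,382 × 100 = 21.2
Total dependency ratio = (1,389 + 1,781) / 8,382 × 100 = 3,170 / 8,382 × 100 = 37.8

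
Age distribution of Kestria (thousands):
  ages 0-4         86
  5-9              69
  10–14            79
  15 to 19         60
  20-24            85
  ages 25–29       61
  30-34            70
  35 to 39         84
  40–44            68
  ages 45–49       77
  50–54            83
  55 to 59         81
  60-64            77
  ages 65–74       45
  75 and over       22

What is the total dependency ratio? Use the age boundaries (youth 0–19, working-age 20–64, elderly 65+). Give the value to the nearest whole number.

0–19: 86 + 69 + 79 + 60 = 294
20–64: 85 + 61 + 70 + 84 + 68 + 77 + 83 + 81 + 77 = 686
65+: 45 + 22 = 67
Total dependency ratio = (294 + 67) / 686 × 100 = 361 / 686 × 100 = 53

Total dependency ratio: 53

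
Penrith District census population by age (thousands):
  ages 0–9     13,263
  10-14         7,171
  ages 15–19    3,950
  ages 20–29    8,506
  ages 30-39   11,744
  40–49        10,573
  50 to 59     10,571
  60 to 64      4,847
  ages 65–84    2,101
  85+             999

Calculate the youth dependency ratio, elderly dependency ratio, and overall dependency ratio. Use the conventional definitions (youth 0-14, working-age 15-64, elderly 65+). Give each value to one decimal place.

Youth dependency ratio: 40.7
Old-age dependency ratio: 6.2
Total dependency ratio: 46.9

0–14: 13,263 + 7,171 = 20,434
15–64: 3,950 + 8,506 + 11,744 + 10,573 + 10,571 + 4,847 = 50,191
65+: 2,101 + 999 = 3,100
Youth dependency ratio = 20,434 / 50,191 × 100 = 40.7
Old-age dependency ratio = 3,100 / 50,191 × 100 = 6.2
Total dependency ratio = (20,434 + 3,100) / 50,191 × 100 = 23,534 / 50,191 × 100 = 46.9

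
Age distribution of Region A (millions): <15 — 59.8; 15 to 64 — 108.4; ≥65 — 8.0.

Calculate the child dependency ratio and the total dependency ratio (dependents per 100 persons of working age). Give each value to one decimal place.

Youth dependency ratio = 59.8 / 108.4 × 100 = 55.2
Total dependency ratio = (59.8 + 8.0) / 108.4 × 100 = 67.8 / 108.4 × 100 = 62.5

Youth dependency ratio: 55.2
Total dependency ratio: 62.5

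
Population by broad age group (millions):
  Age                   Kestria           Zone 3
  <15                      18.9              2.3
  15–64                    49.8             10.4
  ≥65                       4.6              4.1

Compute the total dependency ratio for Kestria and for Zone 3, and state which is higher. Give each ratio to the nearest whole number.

Kestria: (18.9 + 4.6) / 49.8 × 100 = 23.5 / 49.8 × 100 = 47
Zone 3: (2.3 + 4.1) / 10.4 × 100 = 6.4 / 10.4 × 100 = 62

Kestria: 47
Zone 3: 62
Higher: Zone 3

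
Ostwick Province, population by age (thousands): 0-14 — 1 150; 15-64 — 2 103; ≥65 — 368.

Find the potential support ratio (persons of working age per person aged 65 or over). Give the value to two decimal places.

Potential support ratio: 5.71

Potential support ratio = 2 103 / 368 = 5.71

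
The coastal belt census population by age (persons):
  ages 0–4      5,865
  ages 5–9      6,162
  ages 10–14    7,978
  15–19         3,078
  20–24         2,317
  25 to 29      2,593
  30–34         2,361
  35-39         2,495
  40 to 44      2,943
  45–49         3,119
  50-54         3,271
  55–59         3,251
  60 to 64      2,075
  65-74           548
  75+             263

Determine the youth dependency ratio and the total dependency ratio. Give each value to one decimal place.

Youth dependency ratio: 72.7
Total dependency ratio: 75.7

0–14: 5,865 + 6,162 + 7,978 = 20,005
15–64: 3,078 + 2,317 + 2,593 + 2,361 + 2,495 + 2,943 + 3,119 + 3,271 + 3,251 + 2,075 = 27,503
65+: 548 + 263 = 811
Youth dependency ratio = 20,005 / 27,503 × 100 = 72.7
Total dependency ratio = (20,005 + 811) / 27,503 × 100 = 20,816 / 27,503 × 100 = 75.7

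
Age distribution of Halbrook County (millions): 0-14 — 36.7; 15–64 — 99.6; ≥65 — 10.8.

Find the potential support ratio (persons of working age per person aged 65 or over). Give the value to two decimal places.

Potential support ratio = 99.6 / 10.8 = 9.22

Potential support ratio: 9.22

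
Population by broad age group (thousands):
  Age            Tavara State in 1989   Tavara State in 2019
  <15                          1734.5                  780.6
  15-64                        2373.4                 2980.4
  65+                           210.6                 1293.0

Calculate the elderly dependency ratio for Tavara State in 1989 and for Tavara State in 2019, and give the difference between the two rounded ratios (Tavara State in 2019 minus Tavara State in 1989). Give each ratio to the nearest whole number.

Tavara State in 1989: 9
Tavara State in 2019: 43
Difference: +34

Tavara State in 1989: 210.6 / 2373.4 × 100 = 9
Tavara State in 2019: 1293.0 / 2980.4 × 100 = 43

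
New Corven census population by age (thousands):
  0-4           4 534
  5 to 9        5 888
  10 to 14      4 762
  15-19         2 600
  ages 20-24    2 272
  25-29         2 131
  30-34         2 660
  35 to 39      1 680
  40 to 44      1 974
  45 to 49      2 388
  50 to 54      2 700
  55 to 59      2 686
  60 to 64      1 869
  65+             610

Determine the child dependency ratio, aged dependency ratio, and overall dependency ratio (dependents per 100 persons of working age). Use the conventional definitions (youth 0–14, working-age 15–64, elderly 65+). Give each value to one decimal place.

0–14: 4 534 + 5 888 + 4 762 = 15 184
15–64: 2 600 + 2 272 + 2 131 + 2 660 + 1 680 + 1 974 + 2 388 + 2 700 + 2 686 + 1 869 = 22 960
65+: 610
Youth dependency ratio = 15 184 / 22 960 × 100 = 66.1
Old-age dependency ratio = 610 / 22 960 × 100 = 2.7
Total dependency ratio = (15 184 + 610) / 22 960 × 100 = 15 794 / 22 960 × 100 = 68.8

Youth dependency ratio: 66.1
Old-age dependency ratio: 2.7
Total dependency ratio: 68.8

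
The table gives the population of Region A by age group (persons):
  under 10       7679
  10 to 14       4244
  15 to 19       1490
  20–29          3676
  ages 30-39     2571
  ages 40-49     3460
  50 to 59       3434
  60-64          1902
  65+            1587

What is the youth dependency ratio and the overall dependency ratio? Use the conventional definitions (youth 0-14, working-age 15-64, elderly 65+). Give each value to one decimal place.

0–14: 7679 + 4244 = 11923
15–64: 1490 + 3676 + 2571 + 3460 + 3434 + 1902 = 16533
65+: 1587
Youth dependency ratio = 11923 / 16533 × 100 = 72.1
Total dependency ratio = (11923 + 1587) / 16533 × 100 = 13510 / 16533 × 100 = 81.7

Youth dependency ratio: 72.1
Total dependency ratio: 81.7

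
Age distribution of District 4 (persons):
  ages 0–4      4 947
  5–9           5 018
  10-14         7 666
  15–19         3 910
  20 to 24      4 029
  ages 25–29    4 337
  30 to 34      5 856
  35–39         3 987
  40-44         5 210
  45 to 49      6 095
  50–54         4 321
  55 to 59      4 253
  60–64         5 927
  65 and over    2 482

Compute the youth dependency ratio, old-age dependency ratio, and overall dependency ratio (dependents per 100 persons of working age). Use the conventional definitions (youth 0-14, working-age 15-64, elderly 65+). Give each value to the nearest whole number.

0–14: 4 947 + 5 018 + 7 666 = 17 631
15–64: 3 910 + 4 029 + 4 337 + 5 856 + 3 987 + 5 210 + 6 095 + 4 321 + 4 253 + 5 927 = 47 925
65+: 2 482
Youth dependency ratio = 17 631 / 47 925 × 100 = 37
Old-age dependency ratio = 2 482 / 47 925 × 100 = 5
Total dependency ratio = (17 631 + 2 482) / 47 925 × 100 = 20 113 / 47 925 × 100 = 42

Youth dependency ratio: 37
Old-age dependency ratio: 5
Total dependency ratio: 42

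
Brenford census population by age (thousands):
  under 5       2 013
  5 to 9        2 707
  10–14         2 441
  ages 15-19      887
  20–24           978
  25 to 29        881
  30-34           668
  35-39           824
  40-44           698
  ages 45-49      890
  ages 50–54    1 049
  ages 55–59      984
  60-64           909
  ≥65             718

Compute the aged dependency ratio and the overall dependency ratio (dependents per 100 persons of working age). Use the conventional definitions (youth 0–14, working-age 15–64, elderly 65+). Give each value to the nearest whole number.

0–14: 2 013 + 2 707 + 2 441 = 7 161
15–64: 887 + 978 + 881 + 668 + 824 + 698 + 890 + 1 049 + 984 + 909 = 8 768
65+: 718
Old-age dependency ratio = 718 / 8 768 × 100 = 8
Total dependency ratio = (7 161 + 718) / 8 768 × 100 = 7 879 / 8 768 × 100 = 90

Old-age dependency ratio: 8
Total dependency ratio: 90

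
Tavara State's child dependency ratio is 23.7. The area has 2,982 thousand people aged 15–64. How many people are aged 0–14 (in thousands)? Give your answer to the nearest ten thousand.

Youth dependency ratio = youth / working-age × 100
23.7 = Y / 2,982 × 100
⇒ 710

Aged 0–14: 710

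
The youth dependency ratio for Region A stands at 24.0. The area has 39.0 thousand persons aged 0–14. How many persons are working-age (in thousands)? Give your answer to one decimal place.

Working-age: 162.5

Youth dependency ratio = youth / working-age × 100
24.0 = 39.0 / W × 100
⇒ 162.5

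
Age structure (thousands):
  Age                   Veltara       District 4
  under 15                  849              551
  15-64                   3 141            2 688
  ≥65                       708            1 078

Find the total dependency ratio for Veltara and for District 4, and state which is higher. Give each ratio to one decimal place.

Veltara: (849 + 708) / 3 141 × 100 = 1 557 / 3 141 × 100 = 49.6
District 4: (551 + 1 078) / 2 688 × 100 = 1 629 / 2 688 × 100 = 60.6

Veltara: 49.6
District 4: 60.6
Higher: District 4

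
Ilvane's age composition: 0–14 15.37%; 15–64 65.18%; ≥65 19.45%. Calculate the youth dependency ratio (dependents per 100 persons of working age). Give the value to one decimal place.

Youth dependency ratio: 23.6

Youth dependency ratio = 15.37 / 65.18 × 100 = 23.6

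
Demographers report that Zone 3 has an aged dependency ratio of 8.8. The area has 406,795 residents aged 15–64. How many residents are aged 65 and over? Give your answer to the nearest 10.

Old-age dependency ratio = elderly / working-age × 100
8.8 = E / 406,795 × 100
⇒ 35,800

Aged 65 and over: 35,800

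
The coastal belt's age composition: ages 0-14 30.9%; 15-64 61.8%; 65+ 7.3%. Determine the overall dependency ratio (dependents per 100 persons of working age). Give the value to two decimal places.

Total dependency ratio: 61.81

Total dependency ratio = (30.9 + 7.3) / 61.8 × 100 = 38.2 / 61.8 × 100 = 61.81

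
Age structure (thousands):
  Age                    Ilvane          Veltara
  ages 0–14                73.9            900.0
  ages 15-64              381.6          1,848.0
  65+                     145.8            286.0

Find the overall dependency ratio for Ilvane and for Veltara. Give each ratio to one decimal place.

Ilvane: (73.9 + 145.8) / 381.6 × 100 = 219.7 / 381.6 × 100 = 57.6
Veltara: (900.0 + 286.0) / 1,848.0 × 100 = 1,186.0 / 1,848.0 × 100 = 64.2

Ilvane: 57.6
Veltara: 64.2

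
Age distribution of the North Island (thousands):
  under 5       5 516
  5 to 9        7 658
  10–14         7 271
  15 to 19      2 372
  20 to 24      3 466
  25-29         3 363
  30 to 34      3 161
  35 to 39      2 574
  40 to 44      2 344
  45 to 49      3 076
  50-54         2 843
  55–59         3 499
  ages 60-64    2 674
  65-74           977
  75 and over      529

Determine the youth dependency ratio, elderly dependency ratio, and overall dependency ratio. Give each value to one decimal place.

0–14: 5 516 + 7 658 + 7 271 = 20 445
15–64: 2 372 + 3 466 + 3 363 + 3 161 + 2 574 + 2 344 + 3 076 + 2 843 + 3 499 + 2 674 = 29 372
65+: 977 + 529 = 1 506
Youth dependency ratio = 20 445 / 29 372 × 100 = 69.6
Old-age dependency ratio = 1 506 / 29 372 × 100 = 5.1
Total dependency ratio = (20 445 + 1 506) / 29 372 × 100 = 21 951 / 29 372 × 100 = 74.7

Youth dependency ratio: 69.6
Old-age dependency ratio: 5.1
Total dependency ratio: 74.7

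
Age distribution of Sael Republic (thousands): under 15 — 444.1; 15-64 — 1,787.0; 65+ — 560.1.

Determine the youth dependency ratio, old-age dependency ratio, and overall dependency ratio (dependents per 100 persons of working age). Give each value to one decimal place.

Youth dependency ratio = 444.1 / 1,787.0 × 100 = 24.9
Old-age dependency ratio = 560.1 / 1,787.0 × 100 = 31.3
Total dependency ratio = (444.1 + 560.1) / 1,787.0 × 100 = 1,004.2 / 1,787.0 × 100 = 56.2

Youth dependency ratio: 24.9
Old-age dependency ratio: 31.3
Total dependency ratio: 56.2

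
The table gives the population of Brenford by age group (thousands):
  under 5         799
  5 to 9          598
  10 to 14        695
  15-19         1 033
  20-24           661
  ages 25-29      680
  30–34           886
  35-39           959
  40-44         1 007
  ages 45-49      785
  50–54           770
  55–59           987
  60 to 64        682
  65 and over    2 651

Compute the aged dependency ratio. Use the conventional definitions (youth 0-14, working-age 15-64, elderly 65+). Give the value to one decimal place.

Old-age dependency ratio: 31.4

0–14: 799 + 598 + 695 = 2 092
15–64: 1 033 + 661 + 680 + 886 + 959 + 1 007 + 785 + 770 + 987 + 682 = 8 450
65+: 2 651
Old-age dependency ratio = 2 651 / 8 450 × 100 = 31.4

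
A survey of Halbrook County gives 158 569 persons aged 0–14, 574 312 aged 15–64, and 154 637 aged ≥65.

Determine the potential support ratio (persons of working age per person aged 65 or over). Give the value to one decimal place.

Potential support ratio: 3.7

Potential support ratio = 574 312 / 154 637 = 3.7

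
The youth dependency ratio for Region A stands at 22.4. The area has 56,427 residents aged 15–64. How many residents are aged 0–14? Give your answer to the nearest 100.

Aged 0–14: 12,600

Youth dependency ratio = youth / working-age × 100
22.4 = Y / 56,427 × 100
⇒ 12,600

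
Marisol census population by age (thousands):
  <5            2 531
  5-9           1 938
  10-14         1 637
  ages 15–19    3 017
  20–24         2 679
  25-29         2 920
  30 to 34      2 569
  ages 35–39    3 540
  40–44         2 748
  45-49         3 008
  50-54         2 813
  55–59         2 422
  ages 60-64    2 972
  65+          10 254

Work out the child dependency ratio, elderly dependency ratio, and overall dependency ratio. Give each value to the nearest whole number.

Youth dependency ratio: 21
Old-age dependency ratio: 36
Total dependency ratio: 57

0–14: 2 531 + 1 938 + 1 637 = 6 106
15–64: 3 017 + 2 679 + 2 920 + 2 569 + 3 540 + 2 748 + 3 008 + 2 813 + 2 422 + 2 972 = 28 688
65+: 10 254
Youth dependency ratio = 6 106 / 28 688 × 100 = 21
Old-age dependency ratio = 10 254 / 28 688 × 100 = 36
Total dependency ratio = (6 106 + 10 254) / 28 688 × 100 = 16 360 / 28 688 × 100 = 57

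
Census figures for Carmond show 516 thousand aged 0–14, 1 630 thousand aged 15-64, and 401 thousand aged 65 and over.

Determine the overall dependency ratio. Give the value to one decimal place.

Total dependency ratio: 56.3

Total dependency ratio = (516 + 401) / 1 630 × 100 = 917 / 1 630 × 100 = 56.3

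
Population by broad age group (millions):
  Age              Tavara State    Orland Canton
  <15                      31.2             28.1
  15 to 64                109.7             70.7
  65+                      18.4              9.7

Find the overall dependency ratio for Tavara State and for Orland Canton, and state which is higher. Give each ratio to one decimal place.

Tavara State: 45.2
Orland Canton: 53.5
Higher: Orland Canton

Tavara State: (31.2 + 18.4) / 109.7 × 100 = 49.6 / 109.7 × 100 = 45.2
Orland Canton: (28.1 + 9.7) / 70.7 × 100 = 37.8 / 70.7 × 100 = 53.5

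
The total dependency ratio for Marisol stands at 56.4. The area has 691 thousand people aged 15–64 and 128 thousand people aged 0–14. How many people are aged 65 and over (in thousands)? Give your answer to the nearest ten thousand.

Total dependency ratio = (youth + elderly) / working-age × 100
56.4 = (128 + E) / 691 × 100
⇒ 260

Aged 65 and over: 260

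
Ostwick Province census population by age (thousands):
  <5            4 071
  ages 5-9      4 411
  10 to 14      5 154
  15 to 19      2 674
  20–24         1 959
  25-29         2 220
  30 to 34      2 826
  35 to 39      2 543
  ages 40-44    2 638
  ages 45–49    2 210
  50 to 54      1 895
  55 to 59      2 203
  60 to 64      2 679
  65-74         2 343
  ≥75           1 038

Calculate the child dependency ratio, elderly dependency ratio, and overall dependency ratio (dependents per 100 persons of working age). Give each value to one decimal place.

Youth dependency ratio: 57.2
Old-age dependency ratio: 14.2
Total dependency ratio: 71.4

0–14: 4 071 + 4 411 + 5 154 = 13 636
15–64: 2 674 + 1 959 + 2 220 + 2 826 + 2 543 + 2 638 + 2 210 + 1 895 + 2 203 + 2 679 = 23 847
65+: 2 343 + 1 038 = 3 381
Youth dependency ratio = 13 636 / 23 847 × 100 = 57.2
Old-age dependency ratio = 3 381 / 23 847 × 100 = 14.2
Total dependency ratio = (13 636 + 3 381) / 23 847 × 100 = 17 017 / 23 847 × 100 = 71.4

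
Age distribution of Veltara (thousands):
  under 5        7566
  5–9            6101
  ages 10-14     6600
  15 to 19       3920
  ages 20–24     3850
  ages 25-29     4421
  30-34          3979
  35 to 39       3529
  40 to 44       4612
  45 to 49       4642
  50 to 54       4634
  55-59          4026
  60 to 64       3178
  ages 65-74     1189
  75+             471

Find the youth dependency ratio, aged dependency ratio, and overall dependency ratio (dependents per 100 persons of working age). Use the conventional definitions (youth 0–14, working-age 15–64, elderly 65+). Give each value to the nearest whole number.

Youth dependency ratio: 50
Old-age dependency ratio: 4
Total dependency ratio: 54

0–14: 7566 + 6101 + 6600 = 20267
15–64: 3920 + 3850 + 4421 + 3979 + 3529 + 4612 + 4642 + 4634 + 4026 + 3178 = 40791
65+: 1189 + 471 = 1660
Youth dependency ratio = 20267 / 40791 × 100 = 50
Old-age dependency ratio = 1660 / 40791 × 100 = 4
Total dependency ratio = (20267 + 1660) / 40791 × 100 = 21927 / 40791 × 100 = 54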